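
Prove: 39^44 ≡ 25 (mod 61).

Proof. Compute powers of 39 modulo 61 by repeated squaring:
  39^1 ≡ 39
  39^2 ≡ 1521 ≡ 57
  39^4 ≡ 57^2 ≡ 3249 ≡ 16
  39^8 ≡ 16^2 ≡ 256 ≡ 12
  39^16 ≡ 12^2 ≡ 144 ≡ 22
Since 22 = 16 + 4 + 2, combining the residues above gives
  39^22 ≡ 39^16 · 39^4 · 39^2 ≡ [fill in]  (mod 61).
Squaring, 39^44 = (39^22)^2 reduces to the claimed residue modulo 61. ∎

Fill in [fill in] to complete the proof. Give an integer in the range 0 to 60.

56

39^16 · 39^4 · 39^2 ≡ 22 · 16 · 57 = 20064.
20064 mod 61 = 56, so 39^22 ≡ 56 (mod 61).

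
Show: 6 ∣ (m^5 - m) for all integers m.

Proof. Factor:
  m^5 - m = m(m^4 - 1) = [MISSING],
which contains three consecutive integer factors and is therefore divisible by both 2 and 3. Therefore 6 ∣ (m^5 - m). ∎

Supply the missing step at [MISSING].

(m - 1)m(m + 1)(m^2 + 1)

m^4 - 1 = (m^2 - 1)(m^2 + 1), and m^2 - 1 = (m-1)(m+1).
So m(m^4 - 1) = (m - 1)m(m + 1)(m^2 + 1).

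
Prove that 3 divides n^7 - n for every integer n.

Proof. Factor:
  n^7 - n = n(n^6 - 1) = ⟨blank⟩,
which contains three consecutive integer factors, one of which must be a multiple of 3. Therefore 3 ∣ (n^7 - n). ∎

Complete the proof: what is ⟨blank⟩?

(n - 1)n(n + 1)(n^4 + n^2 + 1)

n^6 - 1 = (n^2 - 1)(n^4 + n^2 + 1), and n^2 - 1 = (n-1)(n+1).
So n(n^6 - 1) = (n - 1)n(n + 1)(n^4 + n^2 + 1).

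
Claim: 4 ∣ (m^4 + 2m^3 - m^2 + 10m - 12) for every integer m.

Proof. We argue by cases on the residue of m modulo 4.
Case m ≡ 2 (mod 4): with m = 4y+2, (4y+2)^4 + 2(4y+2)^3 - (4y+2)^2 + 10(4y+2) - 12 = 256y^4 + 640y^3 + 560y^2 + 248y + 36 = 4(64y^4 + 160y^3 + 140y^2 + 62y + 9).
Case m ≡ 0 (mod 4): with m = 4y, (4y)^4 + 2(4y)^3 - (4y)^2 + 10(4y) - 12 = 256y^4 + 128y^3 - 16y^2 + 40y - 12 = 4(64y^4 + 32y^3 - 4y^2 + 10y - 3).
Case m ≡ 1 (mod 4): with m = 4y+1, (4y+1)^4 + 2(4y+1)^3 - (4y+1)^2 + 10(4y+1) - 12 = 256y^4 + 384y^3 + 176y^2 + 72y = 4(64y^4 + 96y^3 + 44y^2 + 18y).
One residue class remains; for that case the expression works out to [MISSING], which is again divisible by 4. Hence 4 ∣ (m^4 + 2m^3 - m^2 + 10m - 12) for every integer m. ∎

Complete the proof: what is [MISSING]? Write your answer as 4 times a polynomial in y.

4(64y^4 + 224y^3 + 284y^2 + 166y + 36)

The residues treated are {2, 0, 1}, so the missing case is m ≡ 3 (mod 4); write m = 4y+3.
Then (4y+3)^4 + 2(4y+3)^3 - (4y+3)^2 + 10(4y+3) - 12 = 256y^4 + 896y^3 + 1136y^2 + 664y + 144 = 4(64y^4 + 224y^3 + 284y^2 + 166y + 36).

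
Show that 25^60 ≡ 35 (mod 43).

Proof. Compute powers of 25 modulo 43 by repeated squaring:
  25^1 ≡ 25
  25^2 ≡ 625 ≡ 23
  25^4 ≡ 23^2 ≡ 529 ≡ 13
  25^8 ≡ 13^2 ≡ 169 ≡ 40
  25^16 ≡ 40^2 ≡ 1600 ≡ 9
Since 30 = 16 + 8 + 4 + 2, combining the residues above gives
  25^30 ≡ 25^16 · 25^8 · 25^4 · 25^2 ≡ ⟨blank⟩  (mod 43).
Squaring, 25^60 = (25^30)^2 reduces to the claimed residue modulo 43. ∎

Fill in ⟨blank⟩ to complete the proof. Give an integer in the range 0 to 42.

Multiply the listed residues: 9 · 40 · 13 · 23 = 360 → 4680 → 107640.
Reducing modulo 43: 107640 = 2503·43 + 11, so 25^30 ≡ 11.

11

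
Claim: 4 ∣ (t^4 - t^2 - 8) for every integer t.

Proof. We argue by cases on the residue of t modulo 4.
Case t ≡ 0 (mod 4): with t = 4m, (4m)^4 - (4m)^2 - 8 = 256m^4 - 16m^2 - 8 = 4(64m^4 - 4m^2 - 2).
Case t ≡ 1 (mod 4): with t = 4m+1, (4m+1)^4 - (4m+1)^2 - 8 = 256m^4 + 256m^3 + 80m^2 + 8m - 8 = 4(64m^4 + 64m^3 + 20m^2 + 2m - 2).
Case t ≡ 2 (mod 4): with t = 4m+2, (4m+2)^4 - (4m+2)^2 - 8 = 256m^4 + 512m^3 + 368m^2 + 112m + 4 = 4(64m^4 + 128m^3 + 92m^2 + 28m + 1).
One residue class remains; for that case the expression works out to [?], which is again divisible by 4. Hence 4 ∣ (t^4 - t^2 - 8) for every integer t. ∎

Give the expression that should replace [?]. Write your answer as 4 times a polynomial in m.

4(64m^4 + 192m^3 + 212m^2 + 102m + 16)

Only t ≡ 3 (mod 4) is unaccounted for. Put t = 4m+3:
(4m+3)^4 - (4m+3)^2 - 8 expands to 256m^4 + 768m^3 + 848m^2 + 408m + 64,
and factoring out 4 leaves 4(64m^4 + 192m^3 + 212m^2 + 102m + 16).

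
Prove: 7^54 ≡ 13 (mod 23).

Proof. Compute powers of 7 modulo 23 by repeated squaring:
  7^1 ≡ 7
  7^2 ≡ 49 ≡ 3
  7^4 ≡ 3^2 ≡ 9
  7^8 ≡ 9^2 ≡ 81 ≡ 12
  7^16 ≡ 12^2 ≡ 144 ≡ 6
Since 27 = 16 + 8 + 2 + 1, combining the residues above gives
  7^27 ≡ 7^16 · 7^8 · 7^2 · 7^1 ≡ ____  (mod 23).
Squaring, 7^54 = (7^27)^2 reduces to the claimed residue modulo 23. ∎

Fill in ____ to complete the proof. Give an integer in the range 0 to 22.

Multiply the listed residues: 6 · 12 · 3 · 7 = 72 → 216 → 1512.
Reducing modulo 23: 1512 = 65·23 + 17, so 7^27 ≡ 17.

17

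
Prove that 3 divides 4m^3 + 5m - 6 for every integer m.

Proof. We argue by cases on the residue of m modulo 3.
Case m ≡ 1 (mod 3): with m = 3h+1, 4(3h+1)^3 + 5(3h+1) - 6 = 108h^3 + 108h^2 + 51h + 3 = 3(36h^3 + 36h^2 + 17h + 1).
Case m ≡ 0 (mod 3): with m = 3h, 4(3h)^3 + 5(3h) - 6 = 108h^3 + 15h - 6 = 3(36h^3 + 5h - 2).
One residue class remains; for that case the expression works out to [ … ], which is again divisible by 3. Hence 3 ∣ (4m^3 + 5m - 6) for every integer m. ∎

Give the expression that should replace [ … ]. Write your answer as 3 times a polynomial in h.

Only m ≡ 2 (mod 3) is unaccounted for. Put m = 3h+2:
4(3h+2)^3 + 5(3h+2) - 6 expands to 108h^3 + 216h^2 + 159h + 36,
and factoring out 3 leaves 3(36h^3 + 72h^2 + 53h + 12).

3(36h^3 + 72h^2 + 53h + 12)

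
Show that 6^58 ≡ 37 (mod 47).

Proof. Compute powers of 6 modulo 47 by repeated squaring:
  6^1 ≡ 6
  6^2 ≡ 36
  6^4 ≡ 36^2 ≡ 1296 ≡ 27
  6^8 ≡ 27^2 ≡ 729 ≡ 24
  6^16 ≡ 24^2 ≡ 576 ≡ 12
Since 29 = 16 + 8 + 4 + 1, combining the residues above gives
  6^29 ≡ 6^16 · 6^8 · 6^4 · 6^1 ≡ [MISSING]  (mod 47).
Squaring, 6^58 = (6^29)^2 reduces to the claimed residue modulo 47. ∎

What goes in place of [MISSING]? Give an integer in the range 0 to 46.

32

Multiply the listed residues: 12 · 24 · 27 · 6 = 288 → 7776 → 46656.
Reducing modulo 47: 46656 = 992·47 + 32, so 6^29 ≡ 32.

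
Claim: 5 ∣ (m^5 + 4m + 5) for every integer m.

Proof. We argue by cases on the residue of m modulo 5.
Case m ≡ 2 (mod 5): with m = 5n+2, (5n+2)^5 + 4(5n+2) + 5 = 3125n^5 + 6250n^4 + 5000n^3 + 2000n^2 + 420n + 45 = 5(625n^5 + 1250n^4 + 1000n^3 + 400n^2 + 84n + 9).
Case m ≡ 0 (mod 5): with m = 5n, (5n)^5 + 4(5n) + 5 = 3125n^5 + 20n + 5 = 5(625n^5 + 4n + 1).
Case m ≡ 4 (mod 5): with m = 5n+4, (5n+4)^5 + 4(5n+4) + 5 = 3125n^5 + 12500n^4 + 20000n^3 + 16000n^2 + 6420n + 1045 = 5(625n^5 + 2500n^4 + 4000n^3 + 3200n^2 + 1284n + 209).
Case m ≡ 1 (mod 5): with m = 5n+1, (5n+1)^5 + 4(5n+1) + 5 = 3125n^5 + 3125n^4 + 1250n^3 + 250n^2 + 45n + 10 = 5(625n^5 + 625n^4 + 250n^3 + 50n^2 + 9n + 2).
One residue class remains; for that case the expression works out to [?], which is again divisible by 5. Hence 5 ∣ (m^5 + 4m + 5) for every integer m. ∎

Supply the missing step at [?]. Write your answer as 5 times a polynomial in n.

5(625n^5 + 1875n^4 + 2250n^3 + 1350n^2 + 409n + 52)

Only m ≡ 3 (mod 5) is unaccounted for. Put m = 5n+3:
(5n+3)^5 + 4(5n+3) + 5 expands to 3125n^5 + 9375n^4 + 11250n^3 + 6750n^2 + 2045n + 260,
and factoring out 5 leaves 5(625n^5 + 1875n^4 + 2250n^3 + 1350n^2 + 409n + 52).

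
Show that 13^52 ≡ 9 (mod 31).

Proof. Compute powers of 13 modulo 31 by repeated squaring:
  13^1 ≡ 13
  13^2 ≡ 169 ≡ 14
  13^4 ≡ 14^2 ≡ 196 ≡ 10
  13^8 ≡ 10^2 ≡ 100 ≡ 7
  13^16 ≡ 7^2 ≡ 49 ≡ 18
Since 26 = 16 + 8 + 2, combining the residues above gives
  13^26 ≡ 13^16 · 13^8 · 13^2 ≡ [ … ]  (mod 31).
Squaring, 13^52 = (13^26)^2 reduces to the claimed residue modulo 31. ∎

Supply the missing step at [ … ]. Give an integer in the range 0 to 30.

13^16 · 13^8 · 13^2 ≡ 18 · 7 · 14 = 1764.
1764 mod 31 = 28, so 13^26 ≡ 28 (mod 31).

28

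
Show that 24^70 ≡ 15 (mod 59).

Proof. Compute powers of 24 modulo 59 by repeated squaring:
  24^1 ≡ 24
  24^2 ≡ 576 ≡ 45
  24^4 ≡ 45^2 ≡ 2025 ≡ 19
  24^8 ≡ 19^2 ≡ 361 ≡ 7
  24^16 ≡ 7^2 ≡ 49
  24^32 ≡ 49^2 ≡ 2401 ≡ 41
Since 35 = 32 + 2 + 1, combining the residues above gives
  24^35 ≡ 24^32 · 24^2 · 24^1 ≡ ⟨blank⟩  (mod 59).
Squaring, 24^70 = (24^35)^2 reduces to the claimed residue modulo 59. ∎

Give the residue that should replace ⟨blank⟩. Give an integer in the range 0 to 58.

Multiply the listed residues: 41 · 45 · 24 = 1845 → 44280.
Reducing modulo 59: 44280 = 750·59 + 30, so 24^35 ≡ 30.

30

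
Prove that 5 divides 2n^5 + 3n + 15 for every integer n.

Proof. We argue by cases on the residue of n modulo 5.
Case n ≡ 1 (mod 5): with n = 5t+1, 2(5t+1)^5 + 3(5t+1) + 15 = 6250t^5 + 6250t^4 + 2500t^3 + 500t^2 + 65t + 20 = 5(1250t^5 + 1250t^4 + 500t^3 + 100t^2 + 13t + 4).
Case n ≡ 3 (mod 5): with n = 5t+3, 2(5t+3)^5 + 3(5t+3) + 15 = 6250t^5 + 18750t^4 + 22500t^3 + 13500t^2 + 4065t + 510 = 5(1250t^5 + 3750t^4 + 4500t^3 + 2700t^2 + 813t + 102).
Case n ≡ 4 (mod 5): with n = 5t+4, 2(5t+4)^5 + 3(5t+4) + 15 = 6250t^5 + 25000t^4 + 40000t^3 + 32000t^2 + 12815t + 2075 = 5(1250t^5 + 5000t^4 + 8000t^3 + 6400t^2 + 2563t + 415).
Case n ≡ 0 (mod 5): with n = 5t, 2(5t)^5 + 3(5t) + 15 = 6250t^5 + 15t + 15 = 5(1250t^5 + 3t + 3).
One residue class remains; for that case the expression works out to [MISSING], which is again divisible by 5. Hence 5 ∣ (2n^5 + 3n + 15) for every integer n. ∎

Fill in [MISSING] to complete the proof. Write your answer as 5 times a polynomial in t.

Only n ≡ 2 (mod 5) is unaccounted for. Put n = 5t+2:
2(5t+2)^5 + 3(5t+2) + 15 expands to 6250t^5 + 12500t^4 + 10000t^3 + 4000t^2 + 815t + 85,
and factoring out 5 leaves 5(1250t^5 + 2500t^4 + 2000t^3 + 800t^2 + 163t + 17).

5(1250t^5 + 2500t^4 + 2000t^3 + 800t^2 + 163t + 17)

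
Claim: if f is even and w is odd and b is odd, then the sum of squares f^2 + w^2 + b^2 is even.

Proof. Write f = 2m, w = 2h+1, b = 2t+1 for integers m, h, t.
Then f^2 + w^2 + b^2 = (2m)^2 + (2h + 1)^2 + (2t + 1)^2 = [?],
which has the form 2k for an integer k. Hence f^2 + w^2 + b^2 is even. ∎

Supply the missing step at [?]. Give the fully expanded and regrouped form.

2(2h^2 + 2h + 2m^2 + 2t^2 + 2t + 1)

(2m)^2 + (2h + 1)^2 + (2t + 1)^2 = 4h^2 + 4h + 4m^2 + 4t^2 + 4t + 2
= 2(2h^2 + 2h + 2m^2 + 2t^2 + 2t + 1).
Since 2h^2 + 2h + 2m^2 + 2t^2 + 2t + 1 is an integer, the sum of squares is of the form 2k for an integer k.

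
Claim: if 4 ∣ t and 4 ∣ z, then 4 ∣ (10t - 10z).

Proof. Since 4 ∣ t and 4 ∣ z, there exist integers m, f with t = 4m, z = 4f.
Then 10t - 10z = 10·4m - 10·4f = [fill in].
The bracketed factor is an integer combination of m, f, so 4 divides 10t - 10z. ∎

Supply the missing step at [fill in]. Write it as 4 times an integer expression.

Pull the common 4 out of every term: 10·4m - 10·4f = 4(-10f + 10m).
-10f + 10m is an integer, which exhibits the divisibility.

4(-10f + 10m)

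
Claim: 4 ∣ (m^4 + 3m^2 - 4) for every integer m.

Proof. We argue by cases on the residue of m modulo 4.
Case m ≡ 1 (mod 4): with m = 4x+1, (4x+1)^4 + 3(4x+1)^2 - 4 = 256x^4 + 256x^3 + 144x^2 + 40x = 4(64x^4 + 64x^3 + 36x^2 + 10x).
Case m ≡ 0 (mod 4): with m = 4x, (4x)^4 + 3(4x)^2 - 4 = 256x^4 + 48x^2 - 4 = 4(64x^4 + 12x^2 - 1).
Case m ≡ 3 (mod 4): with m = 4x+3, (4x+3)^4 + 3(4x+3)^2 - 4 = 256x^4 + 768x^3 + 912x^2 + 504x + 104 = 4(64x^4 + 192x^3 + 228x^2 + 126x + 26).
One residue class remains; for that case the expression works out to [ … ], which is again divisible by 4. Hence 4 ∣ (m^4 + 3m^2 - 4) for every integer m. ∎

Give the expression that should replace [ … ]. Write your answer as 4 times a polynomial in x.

Only m ≡ 2 (mod 4) is unaccounted for. Put m = 4x+2:
(4x+2)^4 + 3(4x+2)^2 - 4 expands to 256x^4 + 512x^3 + 432x^2 + 176x + 24,
and factoring out 4 leaves 4(64x^4 + 128x^3 + 108x^2 + 44x + 6).

4(64x^4 + 128x^3 + 108x^2 + 44x + 6)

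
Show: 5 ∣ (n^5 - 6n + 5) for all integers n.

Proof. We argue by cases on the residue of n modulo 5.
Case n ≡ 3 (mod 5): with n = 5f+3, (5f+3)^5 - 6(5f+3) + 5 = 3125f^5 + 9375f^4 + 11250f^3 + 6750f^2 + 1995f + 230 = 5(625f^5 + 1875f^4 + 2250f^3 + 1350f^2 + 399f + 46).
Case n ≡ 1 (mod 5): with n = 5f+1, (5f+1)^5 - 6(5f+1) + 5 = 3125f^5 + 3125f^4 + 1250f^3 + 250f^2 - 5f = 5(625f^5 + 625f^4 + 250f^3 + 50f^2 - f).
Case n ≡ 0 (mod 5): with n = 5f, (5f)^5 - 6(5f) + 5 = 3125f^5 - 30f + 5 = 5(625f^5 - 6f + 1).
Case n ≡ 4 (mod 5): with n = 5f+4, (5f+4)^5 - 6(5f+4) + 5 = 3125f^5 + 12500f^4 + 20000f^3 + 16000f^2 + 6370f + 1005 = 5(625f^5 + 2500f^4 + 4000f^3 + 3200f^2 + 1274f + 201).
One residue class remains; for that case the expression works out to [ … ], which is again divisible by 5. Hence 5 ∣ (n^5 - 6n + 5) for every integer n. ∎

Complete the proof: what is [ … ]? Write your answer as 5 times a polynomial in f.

5(625f^5 + 1250f^4 + 1000f^3 + 400f^2 + 74f + 5)

The residues treated are {3, 1, 0, 4}, so the missing case is n ≡ 2 (mod 5); write n = 5f+2.
Then (5f+2)^5 - 6(5f+2) + 5 = 3125f^5 + 6250f^4 + 5000f^3 + 2000f^2 + 370f + 25 = 5(625f^5 + 1250f^4 + 1000f^3 + 400f^2 + 74f + 5).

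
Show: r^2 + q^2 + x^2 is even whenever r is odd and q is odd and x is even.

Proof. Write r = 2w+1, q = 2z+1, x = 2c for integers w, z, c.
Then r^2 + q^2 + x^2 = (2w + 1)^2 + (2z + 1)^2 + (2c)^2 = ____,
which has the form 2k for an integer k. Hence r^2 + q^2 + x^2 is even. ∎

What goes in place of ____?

2(2c^2 + 2w^2 + 2w + 2z^2 + 2z + 1)

Expanding: (2w + 1)^2 + (2z + 1)^2 + (2c)^2 = 4c^2 + 4w^2 + 4w + 4z^2 + 4z + 2.
Every term is even; pulling out the factor of 2 gives 2(2c^2 + 2w^2 + 2w + 2z^2 + 2z + 1).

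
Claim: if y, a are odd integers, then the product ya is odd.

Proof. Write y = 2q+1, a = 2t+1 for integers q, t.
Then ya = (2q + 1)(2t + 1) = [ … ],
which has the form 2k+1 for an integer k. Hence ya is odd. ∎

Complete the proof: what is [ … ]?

(2q + 1)(2t + 1) = 4qt + 2q + 2t + 1
= 2(2qt + q + t) + 1.
Since 2qt + q + t is an integer, the product is of the form 2k+1 for an integer k.

2(2qt + q + t) + 1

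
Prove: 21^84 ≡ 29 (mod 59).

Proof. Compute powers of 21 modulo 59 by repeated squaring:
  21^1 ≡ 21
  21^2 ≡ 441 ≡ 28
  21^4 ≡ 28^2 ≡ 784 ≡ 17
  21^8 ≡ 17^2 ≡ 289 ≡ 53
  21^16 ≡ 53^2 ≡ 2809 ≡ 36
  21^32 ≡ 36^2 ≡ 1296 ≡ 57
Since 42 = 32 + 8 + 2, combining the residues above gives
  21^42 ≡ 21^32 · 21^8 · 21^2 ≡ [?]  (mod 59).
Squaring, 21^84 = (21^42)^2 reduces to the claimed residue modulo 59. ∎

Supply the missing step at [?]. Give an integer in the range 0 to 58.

41

21^32 · 21^8 · 21^2 ≡ 57 · 53 · 28 = 84588.
84588 mod 59 = 41, so 21^42 ≡ 41 (mod 59).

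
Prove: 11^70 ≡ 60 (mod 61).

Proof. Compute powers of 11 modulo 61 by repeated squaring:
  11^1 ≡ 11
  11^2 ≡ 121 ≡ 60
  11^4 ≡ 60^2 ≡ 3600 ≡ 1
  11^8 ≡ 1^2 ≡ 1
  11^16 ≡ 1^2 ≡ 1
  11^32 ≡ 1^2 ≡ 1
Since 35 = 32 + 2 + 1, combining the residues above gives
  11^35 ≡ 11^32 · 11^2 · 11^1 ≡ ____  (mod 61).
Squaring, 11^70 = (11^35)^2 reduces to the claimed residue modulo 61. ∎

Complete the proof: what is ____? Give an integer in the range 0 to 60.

Multiply the listed residues: 1 · 60 · 11 = 60 → 660.
Reducing modulo 61: 660 = 10·61 + 50, so 11^35 ≡ 50.

50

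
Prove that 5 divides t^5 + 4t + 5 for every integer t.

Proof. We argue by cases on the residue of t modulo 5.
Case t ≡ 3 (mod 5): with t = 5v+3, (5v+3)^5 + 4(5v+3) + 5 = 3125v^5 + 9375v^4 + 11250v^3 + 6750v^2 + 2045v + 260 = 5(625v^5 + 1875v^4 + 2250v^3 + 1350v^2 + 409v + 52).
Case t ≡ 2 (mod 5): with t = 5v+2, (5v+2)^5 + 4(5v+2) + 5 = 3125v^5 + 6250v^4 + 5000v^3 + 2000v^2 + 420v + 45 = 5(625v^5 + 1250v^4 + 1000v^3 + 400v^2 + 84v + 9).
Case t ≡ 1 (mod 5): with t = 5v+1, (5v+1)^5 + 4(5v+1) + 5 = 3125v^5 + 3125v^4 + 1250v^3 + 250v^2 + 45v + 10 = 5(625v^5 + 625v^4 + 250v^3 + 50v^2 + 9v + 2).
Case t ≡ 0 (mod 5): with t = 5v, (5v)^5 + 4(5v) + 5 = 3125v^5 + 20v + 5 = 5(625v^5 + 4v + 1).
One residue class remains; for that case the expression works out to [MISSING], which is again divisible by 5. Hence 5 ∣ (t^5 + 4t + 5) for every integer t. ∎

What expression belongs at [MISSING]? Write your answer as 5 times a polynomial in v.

Only t ≡ 4 (mod 5) is unaccounted for. Put t = 5v+4:
(5v+4)^5 + 4(5v+4) + 5 expands to 3125v^5 + 12500v^4 + 20000v^3 + 16000v^2 + 6420v + 1045,
and factoring out 5 leaves 5(625v^5 + 2500v^4 + 4000v^3 + 3200v^2 + 1284v + 209).

5(625v^5 + 2500v^4 + 4000v^3 + 3200v^2 + 1284v + 209)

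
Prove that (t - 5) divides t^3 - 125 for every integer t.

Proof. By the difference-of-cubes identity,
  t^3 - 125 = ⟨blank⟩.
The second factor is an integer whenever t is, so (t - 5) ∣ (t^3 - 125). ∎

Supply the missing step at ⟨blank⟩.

Polynomial division of t^3 - 125 by t - 5 leaves remainder 0 and quotient t^2 + 5t + 25.
Hence t^3 - 125 = (t - 5)(t^2 + 5t + 25).

(t - 5)(t^2 + 5t + 25)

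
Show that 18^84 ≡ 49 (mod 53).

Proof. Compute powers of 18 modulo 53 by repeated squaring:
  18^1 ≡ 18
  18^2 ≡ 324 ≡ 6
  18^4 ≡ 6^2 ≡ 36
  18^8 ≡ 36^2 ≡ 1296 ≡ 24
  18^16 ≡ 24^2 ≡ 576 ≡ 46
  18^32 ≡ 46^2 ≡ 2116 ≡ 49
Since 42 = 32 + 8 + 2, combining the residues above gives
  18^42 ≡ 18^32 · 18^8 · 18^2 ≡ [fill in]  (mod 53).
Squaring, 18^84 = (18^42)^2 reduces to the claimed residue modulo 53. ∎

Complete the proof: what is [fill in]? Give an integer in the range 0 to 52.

Multiply the listed residues: 49 · 24 · 6 = 1176 → 7056.
Reducing modulo 53: 7056 = 133·53 + 7, so 18^42 ≡ 7.

7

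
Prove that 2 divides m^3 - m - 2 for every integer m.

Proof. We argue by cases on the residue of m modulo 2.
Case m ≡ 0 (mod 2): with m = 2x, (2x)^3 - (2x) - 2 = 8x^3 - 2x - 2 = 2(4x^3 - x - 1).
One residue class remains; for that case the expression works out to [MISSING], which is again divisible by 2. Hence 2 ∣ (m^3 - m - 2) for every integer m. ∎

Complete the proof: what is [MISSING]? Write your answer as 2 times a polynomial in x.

The residues treated are {0}, so the missing case is m ≡ 1 (mod 2); write m = 2x+1.
Then (2x+1)^3 - (2x+1) - 2 = 8x^3 + 12x^2 + 4x - 2 = 2(4x^3 + 6x^2 + 2x - 1).

2(4x^3 + 6x^2 + 2x - 1)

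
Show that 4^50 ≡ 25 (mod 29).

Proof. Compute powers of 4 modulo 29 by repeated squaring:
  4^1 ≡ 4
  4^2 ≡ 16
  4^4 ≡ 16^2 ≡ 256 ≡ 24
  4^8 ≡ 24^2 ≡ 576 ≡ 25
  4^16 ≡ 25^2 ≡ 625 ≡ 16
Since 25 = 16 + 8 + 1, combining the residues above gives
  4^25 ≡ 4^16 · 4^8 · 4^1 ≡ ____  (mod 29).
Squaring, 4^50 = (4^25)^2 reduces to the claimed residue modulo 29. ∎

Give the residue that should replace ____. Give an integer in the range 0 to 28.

4^16 · 4^8 · 4^1 ≡ 16 · 25 · 4 = 1600.
1600 mod 29 = 5, so 4^25 ≡ 5 (mod 29).

5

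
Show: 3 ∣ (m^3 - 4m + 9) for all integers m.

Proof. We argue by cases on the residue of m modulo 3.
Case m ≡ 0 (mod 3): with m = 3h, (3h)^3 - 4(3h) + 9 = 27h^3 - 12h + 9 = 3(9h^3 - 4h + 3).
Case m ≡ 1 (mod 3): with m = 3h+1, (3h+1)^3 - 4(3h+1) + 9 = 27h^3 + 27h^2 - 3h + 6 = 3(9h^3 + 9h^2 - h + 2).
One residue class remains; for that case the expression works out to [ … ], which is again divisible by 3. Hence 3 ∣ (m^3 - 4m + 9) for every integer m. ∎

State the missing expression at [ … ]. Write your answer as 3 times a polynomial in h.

The residues treated are {0, 1}, so the missing case is m ≡ 2 (mod 3); write m = 3h+2.
Then (3h+2)^3 - 4(3h+2) + 9 = 27h^3 + 54h^2 + 24h + 9 = 3(9h^3 + 18h^2 + 8h + 3).

3(9h^3 + 18h^2 + 8h + 3)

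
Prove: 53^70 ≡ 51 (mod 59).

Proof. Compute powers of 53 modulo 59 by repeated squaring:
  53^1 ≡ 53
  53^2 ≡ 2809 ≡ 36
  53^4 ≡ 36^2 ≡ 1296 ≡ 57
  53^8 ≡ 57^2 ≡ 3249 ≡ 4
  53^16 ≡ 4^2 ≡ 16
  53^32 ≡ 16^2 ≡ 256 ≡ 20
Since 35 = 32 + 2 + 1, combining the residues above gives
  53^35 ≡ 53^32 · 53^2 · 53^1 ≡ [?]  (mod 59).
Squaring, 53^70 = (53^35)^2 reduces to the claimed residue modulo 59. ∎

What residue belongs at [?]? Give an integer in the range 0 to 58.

Multiply the listed residues: 20 · 36 · 53 = 720 → 38160.
Reducing modulo 59: 38160 = 646·59 + 46, so 53^35 ≡ 46.

46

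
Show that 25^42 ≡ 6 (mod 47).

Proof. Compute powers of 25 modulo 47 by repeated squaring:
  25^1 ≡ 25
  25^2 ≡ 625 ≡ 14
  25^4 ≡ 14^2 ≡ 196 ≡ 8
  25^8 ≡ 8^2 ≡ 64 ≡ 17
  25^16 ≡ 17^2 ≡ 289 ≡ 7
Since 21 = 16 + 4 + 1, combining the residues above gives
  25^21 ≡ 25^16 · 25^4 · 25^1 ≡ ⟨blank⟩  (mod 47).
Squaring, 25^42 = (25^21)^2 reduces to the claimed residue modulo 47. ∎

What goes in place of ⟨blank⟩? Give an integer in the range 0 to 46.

37

Multiply the listed residues: 7 · 8 · 25 = 56 → 1400.
Reducing modulo 47: 1400 = 29·47 + 37, so 25^21 ≡ 37.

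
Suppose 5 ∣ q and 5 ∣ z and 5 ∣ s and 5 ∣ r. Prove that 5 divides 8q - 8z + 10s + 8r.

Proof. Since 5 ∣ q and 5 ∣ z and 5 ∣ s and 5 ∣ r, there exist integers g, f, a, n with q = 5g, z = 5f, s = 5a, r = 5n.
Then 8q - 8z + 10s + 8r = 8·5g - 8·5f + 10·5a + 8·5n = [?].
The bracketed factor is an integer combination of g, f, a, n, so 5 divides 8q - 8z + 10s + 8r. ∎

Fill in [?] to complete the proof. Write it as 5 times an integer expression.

Pull the common 5 out of every term: 8·5g - 8·5f + 10·5a + 8·5n = 5(10a - 8f + 8g + 8n).
10a - 8f + 8g + 8n is an integer, which exhibits the divisibility.

5(10a - 8f + 8g + 8n)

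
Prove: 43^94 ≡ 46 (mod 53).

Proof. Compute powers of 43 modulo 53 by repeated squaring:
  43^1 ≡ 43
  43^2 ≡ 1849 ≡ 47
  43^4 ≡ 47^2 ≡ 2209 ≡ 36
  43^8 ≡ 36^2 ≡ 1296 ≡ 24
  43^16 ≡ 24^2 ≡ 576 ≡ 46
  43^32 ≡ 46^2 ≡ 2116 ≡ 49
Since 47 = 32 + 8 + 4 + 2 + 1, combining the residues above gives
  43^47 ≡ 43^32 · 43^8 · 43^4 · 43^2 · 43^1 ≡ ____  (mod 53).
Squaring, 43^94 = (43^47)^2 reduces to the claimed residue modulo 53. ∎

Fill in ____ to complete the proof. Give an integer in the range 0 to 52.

29

43^32 · 43^8 · 43^4 · 43^2 · 43^1 ≡ 49 · 24 · 36 · 47 · 43 = 85561056.
85561056 mod 53 = 29, so 43^47 ≡ 29 (mod 53).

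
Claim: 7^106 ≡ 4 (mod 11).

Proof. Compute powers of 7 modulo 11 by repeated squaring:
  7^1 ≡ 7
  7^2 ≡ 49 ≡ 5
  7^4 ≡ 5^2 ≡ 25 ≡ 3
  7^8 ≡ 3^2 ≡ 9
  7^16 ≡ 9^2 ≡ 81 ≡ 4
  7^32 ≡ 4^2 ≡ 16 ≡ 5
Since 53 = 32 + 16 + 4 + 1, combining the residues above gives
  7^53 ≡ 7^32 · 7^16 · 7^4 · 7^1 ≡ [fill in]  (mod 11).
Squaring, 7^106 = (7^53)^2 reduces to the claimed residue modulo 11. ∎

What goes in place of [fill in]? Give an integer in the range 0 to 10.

Multiply the listed residues: 5 · 4 · 3 · 7 = 20 → 60 → 420.
Reducing modulo 11: 420 = 38·11 + 2, so 7^53 ≡ 2.

2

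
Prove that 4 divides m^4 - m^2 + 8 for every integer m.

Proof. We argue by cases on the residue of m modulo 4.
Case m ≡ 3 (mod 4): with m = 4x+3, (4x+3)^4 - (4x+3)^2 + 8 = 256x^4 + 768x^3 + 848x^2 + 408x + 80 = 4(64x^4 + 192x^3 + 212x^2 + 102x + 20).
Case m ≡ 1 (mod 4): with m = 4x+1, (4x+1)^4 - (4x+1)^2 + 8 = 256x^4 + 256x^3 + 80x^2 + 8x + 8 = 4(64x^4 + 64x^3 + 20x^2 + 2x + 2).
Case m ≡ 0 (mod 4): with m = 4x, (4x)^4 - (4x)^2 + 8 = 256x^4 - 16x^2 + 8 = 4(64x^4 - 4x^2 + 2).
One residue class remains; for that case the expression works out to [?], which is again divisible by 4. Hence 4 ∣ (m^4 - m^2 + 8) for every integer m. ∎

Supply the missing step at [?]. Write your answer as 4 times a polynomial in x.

4(64x^4 + 128x^3 + 92x^2 + 28x + 5)

Only m ≡ 2 (mod 4) is unaccounted for. Put m = 4x+2:
(4x+2)^4 - (4x+2)^2 + 8 expands to 256x^4 + 512x^3 + 368x^2 + 112x + 20,
and factoring out 4 leaves 4(64x^4 + 128x^3 + 92x^2 + 28x + 5).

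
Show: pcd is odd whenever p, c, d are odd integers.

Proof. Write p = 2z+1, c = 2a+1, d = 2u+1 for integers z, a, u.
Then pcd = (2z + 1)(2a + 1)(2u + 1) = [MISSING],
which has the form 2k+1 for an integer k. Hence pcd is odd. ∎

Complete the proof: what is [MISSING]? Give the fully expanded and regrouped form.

Expanding: (2z + 1)(2a + 1)(2u + 1) = 8auz + 4au + 4az + 2a + 4uz + 2u + 2z + 1.
Every term except the constant is even, so this is 2(4auz + 2au + 2az + a + 2uz + u + z) + 1,
and 4auz + 2au + 2az + a + 2uz + u + z ∈ ℤ gives the required form.

2(4auz + 2au + 2az + a + 2uz + u + z) + 1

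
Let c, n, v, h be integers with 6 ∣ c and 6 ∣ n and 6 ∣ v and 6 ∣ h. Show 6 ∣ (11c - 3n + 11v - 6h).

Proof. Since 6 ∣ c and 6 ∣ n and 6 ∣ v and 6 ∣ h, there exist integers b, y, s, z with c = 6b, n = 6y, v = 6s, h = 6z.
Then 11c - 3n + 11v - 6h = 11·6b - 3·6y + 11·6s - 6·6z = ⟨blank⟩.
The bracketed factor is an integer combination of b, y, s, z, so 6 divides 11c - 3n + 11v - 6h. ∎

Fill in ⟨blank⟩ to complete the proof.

6(11b + 11s - 3y - 6z)

Each term has a factor of 6: 11·6b - 3·6y + 11·6s - 6·6z = 6·(11b + 11s - 3y - 6z).
Since 11b + 11s - 3y - 6z is an integer, 6 ∣ (11c - 3n + 11v - 6h).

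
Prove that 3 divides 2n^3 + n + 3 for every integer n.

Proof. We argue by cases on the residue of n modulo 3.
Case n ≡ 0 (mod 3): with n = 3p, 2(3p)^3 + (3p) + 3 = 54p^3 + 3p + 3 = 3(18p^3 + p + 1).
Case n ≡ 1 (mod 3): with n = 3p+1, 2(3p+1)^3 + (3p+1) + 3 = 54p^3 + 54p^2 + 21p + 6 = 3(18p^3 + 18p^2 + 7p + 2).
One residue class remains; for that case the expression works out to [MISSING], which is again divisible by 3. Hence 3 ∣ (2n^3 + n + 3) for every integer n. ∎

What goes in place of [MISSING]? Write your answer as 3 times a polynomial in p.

Only n ≡ 2 (mod 3) is unaccounted for. Put n = 3p+2:
2(3p+2)^3 + (3p+2) + 3 expands to 54p^3 + 108p^2 + 75p + 21,
and factoring out 3 leaves 3(18p^3 + 36p^2 + 25p + 7).

3(18p^3 + 36p^2 + 25p + 7)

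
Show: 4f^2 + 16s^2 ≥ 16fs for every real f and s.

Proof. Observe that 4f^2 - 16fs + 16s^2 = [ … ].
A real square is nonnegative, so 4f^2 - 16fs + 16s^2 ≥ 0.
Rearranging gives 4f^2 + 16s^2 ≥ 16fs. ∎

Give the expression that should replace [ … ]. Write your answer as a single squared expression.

(2f - 4s)^2

4f^2 - 16fs + 16s^2 is a perfect-square trinomial: the outer terms are (2f)^2 and (4s)^2, and the cross term is -2·2f·4s.
So 4f^2 - 16fs + 16s^2 = (2f - 4s)^2 ≥ 0.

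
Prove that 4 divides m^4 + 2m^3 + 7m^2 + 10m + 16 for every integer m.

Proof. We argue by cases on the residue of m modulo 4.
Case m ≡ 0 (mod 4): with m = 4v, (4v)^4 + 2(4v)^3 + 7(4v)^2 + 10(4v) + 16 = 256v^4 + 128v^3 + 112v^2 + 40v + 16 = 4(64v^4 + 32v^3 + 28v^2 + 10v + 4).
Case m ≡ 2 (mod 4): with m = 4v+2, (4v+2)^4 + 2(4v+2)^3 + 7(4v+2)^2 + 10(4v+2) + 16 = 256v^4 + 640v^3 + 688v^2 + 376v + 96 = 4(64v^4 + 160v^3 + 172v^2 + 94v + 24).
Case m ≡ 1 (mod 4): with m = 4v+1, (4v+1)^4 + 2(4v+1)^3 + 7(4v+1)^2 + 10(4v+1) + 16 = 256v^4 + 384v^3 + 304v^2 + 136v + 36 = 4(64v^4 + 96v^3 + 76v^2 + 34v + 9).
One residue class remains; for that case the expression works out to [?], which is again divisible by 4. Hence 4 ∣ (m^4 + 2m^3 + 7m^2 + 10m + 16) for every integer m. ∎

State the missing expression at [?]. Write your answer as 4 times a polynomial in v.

Only m ≡ 3 (mod 4) is unaccounted for. Put m = 4v+3:
(4v+3)^4 + 2(4v+3)^3 + 7(4v+3)^2 + 10(4v+3) + 16 expands to 256v^4 + 896v^3 + 1264v^2 + 856v + 244,
and factoring out 4 leaves 4(64v^4 + 224v^3 + 316v^2 + 214v + 61).

4(64v^4 + 224v^3 + 316v^2 + 214v + 61)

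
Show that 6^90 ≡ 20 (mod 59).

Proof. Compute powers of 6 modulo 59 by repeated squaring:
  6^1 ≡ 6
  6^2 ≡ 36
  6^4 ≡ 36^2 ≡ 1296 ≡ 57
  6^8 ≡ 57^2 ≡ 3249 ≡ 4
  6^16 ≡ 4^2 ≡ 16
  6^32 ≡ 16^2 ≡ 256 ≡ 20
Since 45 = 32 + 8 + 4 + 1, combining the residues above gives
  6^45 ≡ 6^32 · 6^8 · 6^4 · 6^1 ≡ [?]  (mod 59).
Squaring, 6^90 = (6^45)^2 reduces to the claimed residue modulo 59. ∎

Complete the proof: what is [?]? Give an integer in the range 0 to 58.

Multiply the listed residues: 20 · 4 · 57 · 6 = 80 → 4560 → 27360.
Reducing modulo 59: 27360 = 463·59 + 43, so 6^45 ≡ 43.

43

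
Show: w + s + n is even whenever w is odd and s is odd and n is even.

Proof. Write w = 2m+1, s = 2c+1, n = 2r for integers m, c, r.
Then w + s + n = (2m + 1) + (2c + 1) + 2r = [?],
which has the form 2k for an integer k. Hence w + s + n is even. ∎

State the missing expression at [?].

(2m + 1) + (2c + 1) + 2r = 2c + 2m + 2r + 2
= 2(c + m + r + 1).
Since c + m + r + 1 is an integer, the sum is of the form 2k for an integer k.

2(c + m + r + 1)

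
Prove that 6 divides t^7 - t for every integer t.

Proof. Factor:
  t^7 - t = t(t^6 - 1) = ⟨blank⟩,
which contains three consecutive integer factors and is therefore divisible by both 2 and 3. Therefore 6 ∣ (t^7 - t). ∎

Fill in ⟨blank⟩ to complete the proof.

t^6 - 1 = (t^2 - 1)(t^4 + t^2 + 1), and t^2 - 1 = (t-1)(t+1).
So t(t^6 - 1) = (t - 1)t(t + 1)(t^4 + t^2 + 1).

(t - 1)t(t + 1)(t^4 + t^2 + 1)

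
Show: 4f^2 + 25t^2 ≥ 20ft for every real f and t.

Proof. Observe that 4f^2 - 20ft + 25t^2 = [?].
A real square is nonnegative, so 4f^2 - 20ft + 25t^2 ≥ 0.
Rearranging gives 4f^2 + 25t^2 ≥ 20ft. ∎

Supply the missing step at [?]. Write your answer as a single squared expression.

4f^2 - 20ft + 25t^2 is a perfect-square trinomial: the outer terms are (2f)^2 and (5t)^2, and the cross term is -2·2f·5t.
So 4f^2 - 20ft + 25t^2 = (2f - 5t)^2 ≥ 0.

(2f - 5t)^2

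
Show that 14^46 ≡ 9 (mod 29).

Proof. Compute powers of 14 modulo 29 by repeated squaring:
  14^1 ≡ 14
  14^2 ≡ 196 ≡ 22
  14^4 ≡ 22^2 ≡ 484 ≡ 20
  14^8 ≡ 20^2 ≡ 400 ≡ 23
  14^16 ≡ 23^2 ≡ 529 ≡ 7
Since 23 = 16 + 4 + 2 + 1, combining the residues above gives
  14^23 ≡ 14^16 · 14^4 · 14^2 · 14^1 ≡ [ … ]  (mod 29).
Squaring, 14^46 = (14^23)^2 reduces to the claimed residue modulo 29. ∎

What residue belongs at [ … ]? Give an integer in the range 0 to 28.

14^16 · 14^4 · 14^2 · 14^1 ≡ 7 · 20 · 22 · 14 = 43120.
43120 mod 29 = 26, so 14^23 ≡ 26 (mod 29).

26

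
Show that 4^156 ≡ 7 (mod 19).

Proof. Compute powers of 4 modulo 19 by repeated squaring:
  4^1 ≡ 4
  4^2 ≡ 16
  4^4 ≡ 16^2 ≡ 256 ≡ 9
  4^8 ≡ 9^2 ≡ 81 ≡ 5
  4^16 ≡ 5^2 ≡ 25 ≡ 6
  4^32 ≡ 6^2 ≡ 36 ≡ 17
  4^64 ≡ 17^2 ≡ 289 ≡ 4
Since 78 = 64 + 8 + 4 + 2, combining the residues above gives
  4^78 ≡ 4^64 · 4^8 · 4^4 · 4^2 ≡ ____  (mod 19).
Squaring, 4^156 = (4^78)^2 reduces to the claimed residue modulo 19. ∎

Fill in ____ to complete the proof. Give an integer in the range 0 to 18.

Multiply the listed residues: 4 · 5 · 9 · 16 = 20 → 180 → 2880.
Reducing modulo 19: 2880 = 151·19 + 11, so 4^78 ≡ 11.

11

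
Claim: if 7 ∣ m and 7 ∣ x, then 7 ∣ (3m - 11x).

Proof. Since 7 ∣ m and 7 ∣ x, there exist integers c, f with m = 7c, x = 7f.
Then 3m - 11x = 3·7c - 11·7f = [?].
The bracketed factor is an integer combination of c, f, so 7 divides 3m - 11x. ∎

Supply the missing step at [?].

7(3c - 11f)

Each term has a factor of 7: 3·7c - 11·7f = 7·(3c - 11f).
Since 3c - 11f is an integer, 7 ∣ (3m - 11x).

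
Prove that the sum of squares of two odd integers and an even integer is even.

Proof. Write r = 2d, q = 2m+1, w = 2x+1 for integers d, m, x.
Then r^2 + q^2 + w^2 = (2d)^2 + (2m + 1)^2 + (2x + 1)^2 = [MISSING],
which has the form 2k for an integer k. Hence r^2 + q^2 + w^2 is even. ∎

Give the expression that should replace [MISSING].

2(2d^2 + 2m^2 + 2m + 2x^2 + 2x + 1)

(2d)^2 + (2m + 1)^2 + (2x + 1)^2 = 4d^2 + 4m^2 + 4m + 4x^2 + 4x + 2
= 2(2d^2 + 2m^2 + 2m + 2x^2 + 2x + 1).
Since 2d^2 + 2m^2 + 2m + 2x^2 + 2x + 1 is an integer, the sum of squares is of the form 2k for an integer k.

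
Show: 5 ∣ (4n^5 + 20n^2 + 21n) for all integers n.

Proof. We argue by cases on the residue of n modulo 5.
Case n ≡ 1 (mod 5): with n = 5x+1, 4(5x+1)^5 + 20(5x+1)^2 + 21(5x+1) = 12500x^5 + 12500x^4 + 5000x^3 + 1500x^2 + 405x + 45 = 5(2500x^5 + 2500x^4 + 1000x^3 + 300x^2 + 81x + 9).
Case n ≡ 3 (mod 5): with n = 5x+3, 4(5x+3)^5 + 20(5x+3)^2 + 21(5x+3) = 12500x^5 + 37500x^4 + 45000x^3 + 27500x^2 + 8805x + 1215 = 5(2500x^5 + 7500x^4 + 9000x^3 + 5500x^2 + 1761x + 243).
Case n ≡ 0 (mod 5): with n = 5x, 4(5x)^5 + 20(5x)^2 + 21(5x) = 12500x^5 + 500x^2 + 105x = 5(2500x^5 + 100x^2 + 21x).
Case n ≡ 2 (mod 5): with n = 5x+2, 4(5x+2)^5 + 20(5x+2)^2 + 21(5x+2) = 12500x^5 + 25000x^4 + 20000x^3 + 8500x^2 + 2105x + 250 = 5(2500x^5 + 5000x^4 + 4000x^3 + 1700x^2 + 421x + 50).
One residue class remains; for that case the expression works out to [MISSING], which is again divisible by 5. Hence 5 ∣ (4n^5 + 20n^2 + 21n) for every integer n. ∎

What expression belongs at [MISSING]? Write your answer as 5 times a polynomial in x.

Only n ≡ 4 (mod 5) is unaccounted for. Put n = 5x+4:
4(5x+4)^5 + 20(5x+4)^2 + 21(5x+4) expands to 12500x^5 + 50000x^4 + 80000x^3 + 64500x^2 + 26505x + 4500,
and factoring out 5 leaves 5(2500x^5 + 10000x^4 + 16000x^3 + 12900x^2 + 5301x + 900).

5(2500x^5 + 10000x^4 + 16000x^3 + 12900x^2 + 5301x + 900)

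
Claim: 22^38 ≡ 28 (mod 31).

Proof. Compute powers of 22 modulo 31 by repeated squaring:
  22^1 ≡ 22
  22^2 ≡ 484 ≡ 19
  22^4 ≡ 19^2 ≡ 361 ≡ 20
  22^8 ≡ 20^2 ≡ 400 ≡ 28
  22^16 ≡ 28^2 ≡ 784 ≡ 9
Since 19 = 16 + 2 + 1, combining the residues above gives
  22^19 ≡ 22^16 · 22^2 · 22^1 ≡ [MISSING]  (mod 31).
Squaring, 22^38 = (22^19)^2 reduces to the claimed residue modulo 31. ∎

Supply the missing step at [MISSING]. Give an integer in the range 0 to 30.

11

22^16 · 22^2 · 22^1 ≡ 9 · 19 · 22 = 3762.
3762 mod 31 = 11, so 22^19 ≡ 11 (mod 31).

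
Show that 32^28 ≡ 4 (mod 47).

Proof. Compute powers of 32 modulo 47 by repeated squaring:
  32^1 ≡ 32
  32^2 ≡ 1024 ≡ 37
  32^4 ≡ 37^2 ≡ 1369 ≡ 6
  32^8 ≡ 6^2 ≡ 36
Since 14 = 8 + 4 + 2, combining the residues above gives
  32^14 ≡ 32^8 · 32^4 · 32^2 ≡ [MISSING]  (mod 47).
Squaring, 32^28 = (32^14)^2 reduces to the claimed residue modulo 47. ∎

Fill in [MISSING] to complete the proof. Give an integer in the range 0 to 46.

32^8 · 32^4 · 32^2 ≡ 36 · 6 · 37 = 7992.
7992 mod 47 = 2, so 32^14 ≡ 2 (mod 47).

2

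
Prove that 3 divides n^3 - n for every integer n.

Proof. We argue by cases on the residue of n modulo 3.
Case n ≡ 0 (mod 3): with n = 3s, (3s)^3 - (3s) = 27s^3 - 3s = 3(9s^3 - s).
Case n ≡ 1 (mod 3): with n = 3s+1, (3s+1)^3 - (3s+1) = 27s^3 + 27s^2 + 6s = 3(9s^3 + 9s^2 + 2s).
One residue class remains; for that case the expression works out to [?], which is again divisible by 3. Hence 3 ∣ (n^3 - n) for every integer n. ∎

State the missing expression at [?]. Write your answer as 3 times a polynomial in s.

3(9s^3 + 18s^2 + 11s + 2)

Only n ≡ 2 (mod 3) is unaccounted for. Put n = 3s+2:
(3s+2)^3 - (3s+2) expands to 27s^3 + 54s^2 + 33s + 6,
and factoring out 3 leaves 3(9s^3 + 18s^2 + 11s + 2).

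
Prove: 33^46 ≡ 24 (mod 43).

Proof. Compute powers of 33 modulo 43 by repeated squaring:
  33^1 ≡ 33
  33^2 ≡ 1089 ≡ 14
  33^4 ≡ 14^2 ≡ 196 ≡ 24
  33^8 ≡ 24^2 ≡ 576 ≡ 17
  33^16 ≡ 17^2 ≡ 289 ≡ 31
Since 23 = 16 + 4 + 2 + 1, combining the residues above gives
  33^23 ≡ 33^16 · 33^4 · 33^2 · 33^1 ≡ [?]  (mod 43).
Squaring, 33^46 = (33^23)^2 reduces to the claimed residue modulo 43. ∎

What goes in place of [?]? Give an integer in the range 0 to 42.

29

33^16 · 33^4 · 33^2 · 33^1 ≡ 31 · 24 · 14 · 33 = 343728.
343728 mod 43 = 29, so 33^23 ≡ 29 (mod 43).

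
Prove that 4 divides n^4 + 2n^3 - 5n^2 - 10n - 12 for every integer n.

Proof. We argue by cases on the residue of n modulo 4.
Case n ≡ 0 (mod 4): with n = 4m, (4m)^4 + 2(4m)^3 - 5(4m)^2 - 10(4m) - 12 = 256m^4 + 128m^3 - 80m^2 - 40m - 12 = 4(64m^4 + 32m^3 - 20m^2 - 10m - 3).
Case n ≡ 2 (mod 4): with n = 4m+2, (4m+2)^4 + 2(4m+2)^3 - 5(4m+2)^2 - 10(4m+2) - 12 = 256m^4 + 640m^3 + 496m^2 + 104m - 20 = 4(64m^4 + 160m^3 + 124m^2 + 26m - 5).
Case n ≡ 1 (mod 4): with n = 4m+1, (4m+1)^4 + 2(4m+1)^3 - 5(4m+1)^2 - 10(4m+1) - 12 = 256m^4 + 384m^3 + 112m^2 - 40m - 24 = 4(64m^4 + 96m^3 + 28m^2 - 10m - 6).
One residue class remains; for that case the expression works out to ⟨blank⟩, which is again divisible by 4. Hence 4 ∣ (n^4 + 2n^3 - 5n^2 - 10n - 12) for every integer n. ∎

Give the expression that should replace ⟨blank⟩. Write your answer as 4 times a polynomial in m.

Only n ≡ 3 (mod 4) is unaccounted for. Put n = 4m+3:
(4m+3)^4 + 2(4m+3)^3 - 5(4m+3)^2 - 10(4m+3) - 12 expands to 256m^4 + 896m^3 + 1072m^2 + 488m + 48,
and factoring out 4 leaves 4(64m^4 + 224m^3 + 268m^2 + 122m + 12).

4(64m^4 + 224m^3 + 268m^2 + 122m + 12)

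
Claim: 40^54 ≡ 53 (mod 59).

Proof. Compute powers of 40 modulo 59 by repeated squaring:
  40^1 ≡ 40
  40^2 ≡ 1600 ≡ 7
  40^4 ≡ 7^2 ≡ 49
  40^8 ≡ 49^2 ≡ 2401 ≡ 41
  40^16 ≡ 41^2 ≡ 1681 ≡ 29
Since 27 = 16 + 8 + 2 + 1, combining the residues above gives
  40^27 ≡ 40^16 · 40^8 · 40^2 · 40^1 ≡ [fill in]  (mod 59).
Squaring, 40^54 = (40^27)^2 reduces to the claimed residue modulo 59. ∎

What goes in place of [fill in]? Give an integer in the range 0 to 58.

Multiply the listed residues: 29 · 41 · 7 · 40 = 1189 → 8323 → 332920.
Reducing modulo 59: 332920 = 5642·59 + 42, so 40^27 ≡ 42.

42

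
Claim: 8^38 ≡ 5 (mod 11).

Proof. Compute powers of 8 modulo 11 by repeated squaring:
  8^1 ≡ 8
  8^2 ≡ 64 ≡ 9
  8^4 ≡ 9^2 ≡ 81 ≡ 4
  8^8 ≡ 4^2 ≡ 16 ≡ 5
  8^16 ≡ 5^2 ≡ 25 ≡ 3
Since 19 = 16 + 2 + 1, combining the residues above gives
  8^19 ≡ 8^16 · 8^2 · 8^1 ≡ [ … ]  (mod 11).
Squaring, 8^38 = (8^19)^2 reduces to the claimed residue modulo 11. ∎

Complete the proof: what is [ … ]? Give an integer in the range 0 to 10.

7

Multiply the listed residues: 3 · 9 · 8 = 27 → 216.
Reducing modulo 11: 216 = 19·11 + 7, so 8^19 ≡ 7.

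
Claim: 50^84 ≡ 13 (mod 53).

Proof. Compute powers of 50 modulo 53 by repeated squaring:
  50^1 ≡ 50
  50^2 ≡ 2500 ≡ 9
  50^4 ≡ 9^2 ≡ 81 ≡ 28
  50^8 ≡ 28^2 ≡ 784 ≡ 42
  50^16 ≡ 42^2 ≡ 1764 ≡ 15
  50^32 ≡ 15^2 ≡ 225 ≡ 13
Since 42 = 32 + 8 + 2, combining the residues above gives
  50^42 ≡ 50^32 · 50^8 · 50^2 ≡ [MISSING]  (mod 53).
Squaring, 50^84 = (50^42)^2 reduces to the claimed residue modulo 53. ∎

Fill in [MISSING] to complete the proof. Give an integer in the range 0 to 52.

38

Multiply the listed residues: 13 · 42 · 9 = 546 → 4914.
Reducing modulo 53: 4914 = 92·53 + 38, so 50^42 ≡ 38.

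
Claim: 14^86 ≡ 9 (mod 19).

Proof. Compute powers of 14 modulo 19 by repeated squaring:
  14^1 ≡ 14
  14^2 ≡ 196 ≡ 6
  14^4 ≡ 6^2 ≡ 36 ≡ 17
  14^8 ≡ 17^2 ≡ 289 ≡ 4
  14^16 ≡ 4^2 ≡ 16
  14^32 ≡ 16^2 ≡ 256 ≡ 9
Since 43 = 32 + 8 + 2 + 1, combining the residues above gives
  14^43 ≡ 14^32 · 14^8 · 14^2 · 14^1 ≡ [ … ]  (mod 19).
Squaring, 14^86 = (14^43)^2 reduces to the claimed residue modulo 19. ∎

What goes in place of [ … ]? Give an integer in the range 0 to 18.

3

Multiply the listed residues: 9 · 4 · 6 · 14 = 36 → 216 → 3024.
Reducing modulo 19: 3024 = 159·19 + 3, so 14^43 ≡ 3.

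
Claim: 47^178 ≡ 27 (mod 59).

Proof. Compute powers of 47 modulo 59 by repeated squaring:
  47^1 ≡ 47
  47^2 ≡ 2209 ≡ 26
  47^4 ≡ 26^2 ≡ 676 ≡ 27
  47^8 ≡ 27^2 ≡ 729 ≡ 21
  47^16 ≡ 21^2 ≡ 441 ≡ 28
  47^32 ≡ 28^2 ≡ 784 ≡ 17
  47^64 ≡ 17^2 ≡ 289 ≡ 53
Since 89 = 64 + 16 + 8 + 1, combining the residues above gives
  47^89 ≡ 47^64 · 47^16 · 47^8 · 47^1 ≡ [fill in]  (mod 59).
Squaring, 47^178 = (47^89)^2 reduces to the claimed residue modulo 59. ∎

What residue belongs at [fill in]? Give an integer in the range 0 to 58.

Multiply the listed residues: 53 · 28 · 21 · 47 = 1484 → 31164 → 1464708.
Reducing modulo 59: 1464708 = 24825·59 + 33, so 47^89 ≡ 33.

33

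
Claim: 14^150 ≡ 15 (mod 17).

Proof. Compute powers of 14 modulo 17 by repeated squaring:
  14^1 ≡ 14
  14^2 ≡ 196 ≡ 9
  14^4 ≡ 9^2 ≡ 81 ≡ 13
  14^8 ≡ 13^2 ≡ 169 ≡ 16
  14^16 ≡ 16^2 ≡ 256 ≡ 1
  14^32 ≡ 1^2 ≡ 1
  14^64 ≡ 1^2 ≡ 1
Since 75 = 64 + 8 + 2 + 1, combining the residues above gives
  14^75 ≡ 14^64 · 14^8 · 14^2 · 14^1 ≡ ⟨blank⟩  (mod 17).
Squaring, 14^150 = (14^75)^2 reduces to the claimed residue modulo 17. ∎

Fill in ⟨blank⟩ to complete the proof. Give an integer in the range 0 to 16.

10

Multiply the listed residues: 1 · 16 · 9 · 14 = 16 → 144 → 2016.
Reducing modulo 17: 2016 = 118·17 + 10, so 14^75 ≡ 10.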